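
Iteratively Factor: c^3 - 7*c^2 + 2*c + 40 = (c + 2)*(c^2 - 9*c + 20) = (c - 5)*(c + 2)*(c - 4)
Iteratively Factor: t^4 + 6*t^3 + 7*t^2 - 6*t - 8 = (t + 2)*(t^3 + 4*t^2 - t - 4) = (t - 1)*(t + 2)*(t^2 + 5*t + 4) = (t - 1)*(t + 2)*(t + 4)*(t + 1)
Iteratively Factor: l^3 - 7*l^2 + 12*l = (l)*(l^2 - 7*l + 12) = l*(l - 3)*(l - 4)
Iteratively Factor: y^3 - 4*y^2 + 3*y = (y)*(y^2 - 4*y + 3) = y*(y - 3)*(y - 1)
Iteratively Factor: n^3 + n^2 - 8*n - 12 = (n + 2)*(n^2 - n - 6) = (n + 2)^2*(n - 3)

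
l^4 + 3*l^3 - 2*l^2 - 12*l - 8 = (l - 2)*(l + 1)*(l + 2)^2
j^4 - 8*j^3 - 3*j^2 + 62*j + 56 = (j - 7)*(j - 4)*(j + 1)*(j + 2)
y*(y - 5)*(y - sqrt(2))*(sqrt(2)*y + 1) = sqrt(2)*y^4 - 5*sqrt(2)*y^3 - y^3 - sqrt(2)*y^2 + 5*y^2 + 5*sqrt(2)*y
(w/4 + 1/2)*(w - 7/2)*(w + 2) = w^3/4 + w^2/8 - 5*w/2 - 7/2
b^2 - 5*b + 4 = (b - 4)*(b - 1)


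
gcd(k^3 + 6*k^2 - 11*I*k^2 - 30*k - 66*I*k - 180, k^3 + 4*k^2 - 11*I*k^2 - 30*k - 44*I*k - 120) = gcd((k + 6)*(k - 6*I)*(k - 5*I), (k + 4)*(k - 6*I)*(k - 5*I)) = k^2 - 11*I*k - 30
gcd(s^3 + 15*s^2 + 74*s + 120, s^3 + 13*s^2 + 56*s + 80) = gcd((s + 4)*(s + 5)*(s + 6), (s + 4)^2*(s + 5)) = s^2 + 9*s + 20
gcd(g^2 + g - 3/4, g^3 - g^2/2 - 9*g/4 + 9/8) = g^2 + g - 3/4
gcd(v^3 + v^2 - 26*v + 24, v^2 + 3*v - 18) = v + 6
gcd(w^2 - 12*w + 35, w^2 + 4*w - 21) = 1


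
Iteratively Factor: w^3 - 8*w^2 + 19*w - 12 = (w - 4)*(w^2 - 4*w + 3) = (w - 4)*(w - 3)*(w - 1)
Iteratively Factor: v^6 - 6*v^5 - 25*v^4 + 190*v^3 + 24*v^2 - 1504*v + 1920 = (v + 4)*(v^5 - 10*v^4 + 15*v^3 + 130*v^2 - 496*v + 480) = (v - 2)*(v + 4)*(v^4 - 8*v^3 - v^2 + 128*v - 240) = (v - 2)*(v + 4)^2*(v^3 - 12*v^2 + 47*v - 60) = (v - 4)*(v - 2)*(v + 4)^2*(v^2 - 8*v + 15) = (v - 5)*(v - 4)*(v - 2)*(v + 4)^2*(v - 3)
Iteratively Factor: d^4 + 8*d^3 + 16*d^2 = (d)*(d^3 + 8*d^2 + 16*d) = d*(d + 4)*(d^2 + 4*d) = d^2*(d + 4)*(d + 4)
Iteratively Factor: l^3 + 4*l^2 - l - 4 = (l + 1)*(l^2 + 3*l - 4) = (l - 1)*(l + 1)*(l + 4)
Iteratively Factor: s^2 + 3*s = (s + 3)*(s)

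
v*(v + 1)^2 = v^3 + 2*v^2 + v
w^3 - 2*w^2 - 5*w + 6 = (w - 3)*(w - 1)*(w + 2)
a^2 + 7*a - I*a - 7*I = (a + 7)*(a - I)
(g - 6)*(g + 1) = g^2 - 5*g - 6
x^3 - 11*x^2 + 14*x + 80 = (x - 8)*(x - 5)*(x + 2)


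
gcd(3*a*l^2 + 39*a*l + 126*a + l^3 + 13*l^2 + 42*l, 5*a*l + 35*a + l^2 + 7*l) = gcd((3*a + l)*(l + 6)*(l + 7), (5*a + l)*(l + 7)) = l + 7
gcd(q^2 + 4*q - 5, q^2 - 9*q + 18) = 1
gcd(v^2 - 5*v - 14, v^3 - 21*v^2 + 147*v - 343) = v - 7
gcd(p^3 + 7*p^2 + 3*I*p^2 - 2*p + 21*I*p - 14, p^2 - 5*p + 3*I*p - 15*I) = 1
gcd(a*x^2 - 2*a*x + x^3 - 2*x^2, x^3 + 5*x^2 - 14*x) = x^2 - 2*x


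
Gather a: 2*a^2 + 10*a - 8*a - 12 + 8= 2*a^2 + 2*a - 4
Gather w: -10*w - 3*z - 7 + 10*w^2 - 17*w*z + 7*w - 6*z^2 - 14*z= 10*w^2 + w*(-17*z - 3) - 6*z^2 - 17*z - 7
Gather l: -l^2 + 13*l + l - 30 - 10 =-l^2 + 14*l - 40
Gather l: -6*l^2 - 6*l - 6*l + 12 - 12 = -6*l^2 - 12*l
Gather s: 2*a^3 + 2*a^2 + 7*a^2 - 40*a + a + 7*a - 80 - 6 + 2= 2*a^3 + 9*a^2 - 32*a - 84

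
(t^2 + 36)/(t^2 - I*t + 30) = (t + 6*I)/(t + 5*I)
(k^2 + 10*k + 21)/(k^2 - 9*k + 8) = (k^2 + 10*k + 21)/(k^2 - 9*k + 8)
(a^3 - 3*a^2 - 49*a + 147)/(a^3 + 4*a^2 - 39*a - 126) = (a^2 - 10*a + 21)/(a^2 - 3*a - 18)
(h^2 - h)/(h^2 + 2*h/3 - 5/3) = 3*h/(3*h + 5)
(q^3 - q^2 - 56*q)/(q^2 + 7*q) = q - 8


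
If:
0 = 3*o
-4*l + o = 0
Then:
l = 0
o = 0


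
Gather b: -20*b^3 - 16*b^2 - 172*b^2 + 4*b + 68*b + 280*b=-20*b^3 - 188*b^2 + 352*b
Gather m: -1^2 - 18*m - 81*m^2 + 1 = -81*m^2 - 18*m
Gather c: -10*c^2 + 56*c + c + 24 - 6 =-10*c^2 + 57*c + 18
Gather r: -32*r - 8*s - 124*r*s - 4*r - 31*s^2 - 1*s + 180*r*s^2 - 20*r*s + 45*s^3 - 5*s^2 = r*(180*s^2 - 144*s - 36) + 45*s^3 - 36*s^2 - 9*s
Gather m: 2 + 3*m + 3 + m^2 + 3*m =m^2 + 6*m + 5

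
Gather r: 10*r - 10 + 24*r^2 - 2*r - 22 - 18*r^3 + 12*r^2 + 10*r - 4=-18*r^3 + 36*r^2 + 18*r - 36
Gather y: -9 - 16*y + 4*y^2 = 4*y^2 - 16*y - 9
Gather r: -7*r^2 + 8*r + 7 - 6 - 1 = -7*r^2 + 8*r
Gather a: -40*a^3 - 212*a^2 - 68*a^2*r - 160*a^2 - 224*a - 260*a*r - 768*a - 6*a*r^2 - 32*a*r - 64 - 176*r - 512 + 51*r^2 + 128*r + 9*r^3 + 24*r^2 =-40*a^3 + a^2*(-68*r - 372) + a*(-6*r^2 - 292*r - 992) + 9*r^3 + 75*r^2 - 48*r - 576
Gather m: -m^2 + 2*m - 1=-m^2 + 2*m - 1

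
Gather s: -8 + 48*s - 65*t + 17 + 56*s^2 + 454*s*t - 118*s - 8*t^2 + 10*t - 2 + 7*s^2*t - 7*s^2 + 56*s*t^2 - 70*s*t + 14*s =s^2*(7*t + 49) + s*(56*t^2 + 384*t - 56) - 8*t^2 - 55*t + 7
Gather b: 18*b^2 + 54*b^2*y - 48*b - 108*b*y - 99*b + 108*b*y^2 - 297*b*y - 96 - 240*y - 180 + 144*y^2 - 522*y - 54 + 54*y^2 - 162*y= b^2*(54*y + 18) + b*(108*y^2 - 405*y - 147) + 198*y^2 - 924*y - 330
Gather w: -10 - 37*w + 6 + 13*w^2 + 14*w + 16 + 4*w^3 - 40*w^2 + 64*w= 4*w^3 - 27*w^2 + 41*w + 12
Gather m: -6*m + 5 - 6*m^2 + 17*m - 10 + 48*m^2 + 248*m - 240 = 42*m^2 + 259*m - 245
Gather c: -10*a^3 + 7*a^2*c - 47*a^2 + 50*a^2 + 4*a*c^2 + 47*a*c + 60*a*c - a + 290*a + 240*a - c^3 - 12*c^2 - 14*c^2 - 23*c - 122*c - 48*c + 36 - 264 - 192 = -10*a^3 + 3*a^2 + 529*a - c^3 + c^2*(4*a - 26) + c*(7*a^2 + 107*a - 193) - 420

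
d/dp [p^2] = 2*p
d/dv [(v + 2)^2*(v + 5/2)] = (v + 2)*(3*v + 7)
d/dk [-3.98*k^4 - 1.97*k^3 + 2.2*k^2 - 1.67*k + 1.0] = -15.92*k^3 - 5.91*k^2 + 4.4*k - 1.67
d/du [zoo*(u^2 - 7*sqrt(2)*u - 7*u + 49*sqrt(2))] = nan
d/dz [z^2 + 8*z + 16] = 2*z + 8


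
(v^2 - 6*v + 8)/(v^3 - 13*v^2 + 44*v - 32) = (v - 2)/(v^2 - 9*v + 8)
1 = 1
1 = 1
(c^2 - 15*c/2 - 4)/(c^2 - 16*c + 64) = (c + 1/2)/(c - 8)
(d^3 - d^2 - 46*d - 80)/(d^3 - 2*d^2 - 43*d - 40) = (d + 2)/(d + 1)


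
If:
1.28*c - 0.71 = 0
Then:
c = 0.55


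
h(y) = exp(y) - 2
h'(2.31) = 10.07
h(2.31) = 8.07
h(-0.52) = -1.41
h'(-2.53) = 0.08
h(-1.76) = -1.83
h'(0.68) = 1.97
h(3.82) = 43.60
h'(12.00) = 162754.79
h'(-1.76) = 0.17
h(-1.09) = -1.66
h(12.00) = 162752.79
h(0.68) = -0.03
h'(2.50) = 12.18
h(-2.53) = -1.92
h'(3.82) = 45.60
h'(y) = exp(y)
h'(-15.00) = 0.00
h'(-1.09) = 0.34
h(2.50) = 10.18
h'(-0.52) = 0.59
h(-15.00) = -2.00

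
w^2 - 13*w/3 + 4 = (w - 3)*(w - 4/3)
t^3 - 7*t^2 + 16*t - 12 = (t - 3)*(t - 2)^2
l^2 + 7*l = l*(l + 7)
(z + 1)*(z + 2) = z^2 + 3*z + 2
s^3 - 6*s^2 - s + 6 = (s - 6)*(s - 1)*(s + 1)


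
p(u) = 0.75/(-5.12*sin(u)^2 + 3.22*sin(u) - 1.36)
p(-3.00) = -0.39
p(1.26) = -0.26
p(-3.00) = -0.39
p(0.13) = -0.73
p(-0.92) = -0.10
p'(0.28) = -0.38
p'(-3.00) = 0.94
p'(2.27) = -0.62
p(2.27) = -0.40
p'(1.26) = 0.17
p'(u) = 0.75*(10.24*sin(u)*cos(u) - 3.22*cos(u))/(-5.12*sin(u)^2 + 3.22*sin(u) - 1.36)^2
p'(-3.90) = -0.85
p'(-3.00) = 0.94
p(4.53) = -0.08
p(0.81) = -0.44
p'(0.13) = -1.33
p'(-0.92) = -0.10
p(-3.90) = -0.48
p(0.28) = -0.87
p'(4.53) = 0.02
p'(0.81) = 0.74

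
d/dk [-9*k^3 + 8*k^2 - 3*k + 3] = -27*k^2 + 16*k - 3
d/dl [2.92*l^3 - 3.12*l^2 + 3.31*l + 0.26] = 8.76*l^2 - 6.24*l + 3.31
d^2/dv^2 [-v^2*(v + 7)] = -6*v - 14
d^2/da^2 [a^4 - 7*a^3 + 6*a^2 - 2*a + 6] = 12*a^2 - 42*a + 12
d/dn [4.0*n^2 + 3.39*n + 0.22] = 8.0*n + 3.39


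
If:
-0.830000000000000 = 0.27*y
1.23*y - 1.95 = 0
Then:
No Solution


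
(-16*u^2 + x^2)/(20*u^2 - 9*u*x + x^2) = (4*u + x)/(-5*u + x)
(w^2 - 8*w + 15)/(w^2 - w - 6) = (w - 5)/(w + 2)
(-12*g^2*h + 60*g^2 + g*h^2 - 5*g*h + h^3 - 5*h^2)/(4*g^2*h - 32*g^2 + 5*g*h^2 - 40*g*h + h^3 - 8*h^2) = (-3*g*h + 15*g + h^2 - 5*h)/(g*h - 8*g + h^2 - 8*h)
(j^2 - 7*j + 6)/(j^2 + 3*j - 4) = (j - 6)/(j + 4)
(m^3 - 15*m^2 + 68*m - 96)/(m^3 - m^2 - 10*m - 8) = (m^2 - 11*m + 24)/(m^2 + 3*m + 2)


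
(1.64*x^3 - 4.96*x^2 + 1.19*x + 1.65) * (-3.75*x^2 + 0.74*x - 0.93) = -6.15*x^5 + 19.8136*x^4 - 9.6581*x^3 - 0.6941*x^2 + 0.1143*x - 1.5345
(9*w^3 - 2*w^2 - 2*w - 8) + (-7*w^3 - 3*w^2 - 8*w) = 2*w^3 - 5*w^2 - 10*w - 8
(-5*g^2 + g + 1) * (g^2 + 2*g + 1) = -5*g^4 - 9*g^3 - 2*g^2 + 3*g + 1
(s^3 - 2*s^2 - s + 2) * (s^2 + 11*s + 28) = s^5 + 9*s^4 + 5*s^3 - 65*s^2 - 6*s + 56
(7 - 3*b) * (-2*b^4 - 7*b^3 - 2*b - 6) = 6*b^5 + 7*b^4 - 49*b^3 + 6*b^2 + 4*b - 42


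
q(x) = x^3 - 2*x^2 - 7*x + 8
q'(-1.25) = 2.69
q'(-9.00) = 272.00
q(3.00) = -4.00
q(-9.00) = -820.00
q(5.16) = 56.02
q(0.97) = 0.24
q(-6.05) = -244.30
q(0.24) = 6.22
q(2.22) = -6.46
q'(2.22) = -1.09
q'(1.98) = -3.16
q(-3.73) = -45.61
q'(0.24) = -7.79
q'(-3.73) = 49.66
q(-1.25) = 11.67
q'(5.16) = 52.24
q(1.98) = -5.94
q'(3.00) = 8.00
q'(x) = 3*x^2 - 4*x - 7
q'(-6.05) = 127.01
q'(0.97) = -8.06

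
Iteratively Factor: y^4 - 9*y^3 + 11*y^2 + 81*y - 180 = (y - 3)*(y^3 - 6*y^2 - 7*y + 60) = (y - 4)*(y - 3)*(y^2 - 2*y - 15) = (y - 5)*(y - 4)*(y - 3)*(y + 3)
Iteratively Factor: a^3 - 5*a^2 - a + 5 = (a - 5)*(a^2 - 1) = (a - 5)*(a + 1)*(a - 1)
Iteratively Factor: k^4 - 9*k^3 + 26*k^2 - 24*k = (k - 3)*(k^3 - 6*k^2 + 8*k) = (k - 4)*(k - 3)*(k^2 - 2*k) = (k - 4)*(k - 3)*(k - 2)*(k)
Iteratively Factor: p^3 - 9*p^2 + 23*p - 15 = (p - 1)*(p^2 - 8*p + 15) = (p - 5)*(p - 1)*(p - 3)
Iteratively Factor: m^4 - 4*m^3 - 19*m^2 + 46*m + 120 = (m + 2)*(m^3 - 6*m^2 - 7*m + 60) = (m - 4)*(m + 2)*(m^2 - 2*m - 15) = (m - 4)*(m + 2)*(m + 3)*(m - 5)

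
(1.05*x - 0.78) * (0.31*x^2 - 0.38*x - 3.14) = 0.3255*x^3 - 0.6408*x^2 - 3.0006*x + 2.4492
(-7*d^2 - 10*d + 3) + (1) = -7*d^2 - 10*d + 4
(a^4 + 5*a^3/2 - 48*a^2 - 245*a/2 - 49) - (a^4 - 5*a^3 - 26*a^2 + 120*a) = 15*a^3/2 - 22*a^2 - 485*a/2 - 49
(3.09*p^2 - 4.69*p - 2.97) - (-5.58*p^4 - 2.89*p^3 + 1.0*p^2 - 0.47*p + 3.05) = 5.58*p^4 + 2.89*p^3 + 2.09*p^2 - 4.22*p - 6.02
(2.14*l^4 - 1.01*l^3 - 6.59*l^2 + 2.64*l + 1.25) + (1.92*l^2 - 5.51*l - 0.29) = 2.14*l^4 - 1.01*l^3 - 4.67*l^2 - 2.87*l + 0.96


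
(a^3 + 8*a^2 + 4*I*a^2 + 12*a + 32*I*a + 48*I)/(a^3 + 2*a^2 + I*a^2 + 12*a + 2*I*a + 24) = (a + 6)/(a - 3*I)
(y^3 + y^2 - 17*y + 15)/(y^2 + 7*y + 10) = (y^2 - 4*y + 3)/(y + 2)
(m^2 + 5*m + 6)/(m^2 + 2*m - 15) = (m^2 + 5*m + 6)/(m^2 + 2*m - 15)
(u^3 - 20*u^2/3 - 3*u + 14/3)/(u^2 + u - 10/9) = 3*(u^2 - 6*u - 7)/(3*u + 5)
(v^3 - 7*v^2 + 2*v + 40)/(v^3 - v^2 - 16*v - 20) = (v - 4)/(v + 2)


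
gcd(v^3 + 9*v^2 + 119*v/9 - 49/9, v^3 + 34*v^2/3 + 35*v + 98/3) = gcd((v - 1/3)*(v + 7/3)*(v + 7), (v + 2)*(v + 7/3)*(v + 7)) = v^2 + 28*v/3 + 49/3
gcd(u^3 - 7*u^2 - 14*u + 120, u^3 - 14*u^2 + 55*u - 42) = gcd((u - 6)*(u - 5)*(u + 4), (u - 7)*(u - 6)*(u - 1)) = u - 6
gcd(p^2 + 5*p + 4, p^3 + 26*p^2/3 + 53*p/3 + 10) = p + 1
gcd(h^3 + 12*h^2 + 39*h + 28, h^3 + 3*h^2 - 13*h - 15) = h + 1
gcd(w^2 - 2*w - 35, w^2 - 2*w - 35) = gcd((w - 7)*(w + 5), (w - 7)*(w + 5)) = w^2 - 2*w - 35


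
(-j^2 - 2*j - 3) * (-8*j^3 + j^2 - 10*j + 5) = 8*j^5 + 15*j^4 + 32*j^3 + 12*j^2 + 20*j - 15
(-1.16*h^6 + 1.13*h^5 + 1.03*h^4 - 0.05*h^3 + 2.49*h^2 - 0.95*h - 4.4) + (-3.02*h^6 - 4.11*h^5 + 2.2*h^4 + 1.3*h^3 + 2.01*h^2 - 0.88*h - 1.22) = -4.18*h^6 - 2.98*h^5 + 3.23*h^4 + 1.25*h^3 + 4.5*h^2 - 1.83*h - 5.62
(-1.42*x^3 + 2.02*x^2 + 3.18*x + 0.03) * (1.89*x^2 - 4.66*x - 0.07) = -2.6838*x^5 + 10.435*x^4 - 3.3036*x^3 - 14.9035*x^2 - 0.3624*x - 0.0021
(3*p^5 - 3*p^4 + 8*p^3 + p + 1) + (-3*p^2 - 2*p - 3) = 3*p^5 - 3*p^4 + 8*p^3 - 3*p^2 - p - 2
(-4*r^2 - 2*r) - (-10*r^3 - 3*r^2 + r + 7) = 10*r^3 - r^2 - 3*r - 7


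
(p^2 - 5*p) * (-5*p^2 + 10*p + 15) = -5*p^4 + 35*p^3 - 35*p^2 - 75*p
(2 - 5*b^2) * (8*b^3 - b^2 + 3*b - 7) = -40*b^5 + 5*b^4 + b^3 + 33*b^2 + 6*b - 14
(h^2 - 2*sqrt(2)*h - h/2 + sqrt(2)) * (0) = 0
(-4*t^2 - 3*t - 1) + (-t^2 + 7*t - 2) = -5*t^2 + 4*t - 3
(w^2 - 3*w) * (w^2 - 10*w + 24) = w^4 - 13*w^3 + 54*w^2 - 72*w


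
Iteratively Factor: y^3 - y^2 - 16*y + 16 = (y - 1)*(y^2 - 16) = (y - 1)*(y + 4)*(y - 4)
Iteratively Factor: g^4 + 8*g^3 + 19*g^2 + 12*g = (g + 4)*(g^3 + 4*g^2 + 3*g) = g*(g + 4)*(g^2 + 4*g + 3) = g*(g + 1)*(g + 4)*(g + 3)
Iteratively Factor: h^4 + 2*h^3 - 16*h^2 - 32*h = (h)*(h^3 + 2*h^2 - 16*h - 32) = h*(h - 4)*(h^2 + 6*h + 8) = h*(h - 4)*(h + 4)*(h + 2)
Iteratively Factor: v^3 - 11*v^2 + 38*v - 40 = (v - 5)*(v^2 - 6*v + 8) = (v - 5)*(v - 4)*(v - 2)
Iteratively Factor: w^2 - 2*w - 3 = (w - 3)*(w + 1)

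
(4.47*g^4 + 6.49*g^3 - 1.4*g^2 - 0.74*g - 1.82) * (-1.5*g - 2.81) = -6.705*g^5 - 22.2957*g^4 - 16.1369*g^3 + 5.044*g^2 + 4.8094*g + 5.1142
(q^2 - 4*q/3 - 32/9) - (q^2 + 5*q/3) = -3*q - 32/9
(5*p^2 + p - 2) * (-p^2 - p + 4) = -5*p^4 - 6*p^3 + 21*p^2 + 6*p - 8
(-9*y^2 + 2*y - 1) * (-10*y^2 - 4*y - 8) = 90*y^4 + 16*y^3 + 74*y^2 - 12*y + 8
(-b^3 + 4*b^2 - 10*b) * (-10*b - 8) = 10*b^4 - 32*b^3 + 68*b^2 + 80*b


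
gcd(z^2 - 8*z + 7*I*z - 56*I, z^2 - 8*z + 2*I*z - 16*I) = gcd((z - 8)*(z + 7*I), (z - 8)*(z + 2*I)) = z - 8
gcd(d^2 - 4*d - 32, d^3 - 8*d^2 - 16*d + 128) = d^2 - 4*d - 32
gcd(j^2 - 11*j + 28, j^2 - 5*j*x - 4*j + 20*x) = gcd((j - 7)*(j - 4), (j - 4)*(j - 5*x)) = j - 4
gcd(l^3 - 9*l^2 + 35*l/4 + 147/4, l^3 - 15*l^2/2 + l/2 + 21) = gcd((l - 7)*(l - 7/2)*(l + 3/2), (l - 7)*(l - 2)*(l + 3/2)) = l^2 - 11*l/2 - 21/2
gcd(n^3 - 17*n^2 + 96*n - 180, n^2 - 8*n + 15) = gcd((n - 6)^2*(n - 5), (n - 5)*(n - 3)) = n - 5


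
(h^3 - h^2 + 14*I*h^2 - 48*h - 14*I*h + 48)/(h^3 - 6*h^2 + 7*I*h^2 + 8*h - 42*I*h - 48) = (h^2 + h*(-1 + 6*I) - 6*I)/(h^2 - h*(6 + I) + 6*I)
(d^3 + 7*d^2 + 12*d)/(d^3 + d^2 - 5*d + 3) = d*(d + 4)/(d^2 - 2*d + 1)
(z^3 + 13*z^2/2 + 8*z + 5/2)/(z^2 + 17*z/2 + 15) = (2*z^3 + 13*z^2 + 16*z + 5)/(2*z^2 + 17*z + 30)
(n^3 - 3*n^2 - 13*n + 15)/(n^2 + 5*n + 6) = (n^2 - 6*n + 5)/(n + 2)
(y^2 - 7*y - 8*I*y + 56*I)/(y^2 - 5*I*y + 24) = (y - 7)/(y + 3*I)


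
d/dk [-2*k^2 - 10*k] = -4*k - 10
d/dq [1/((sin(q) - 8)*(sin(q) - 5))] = (13 - 2*sin(q))*cos(q)/((sin(q) - 8)^2*(sin(q) - 5)^2)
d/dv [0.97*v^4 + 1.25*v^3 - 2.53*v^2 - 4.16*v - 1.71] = 3.88*v^3 + 3.75*v^2 - 5.06*v - 4.16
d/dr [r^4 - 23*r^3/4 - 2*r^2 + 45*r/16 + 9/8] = 4*r^3 - 69*r^2/4 - 4*r + 45/16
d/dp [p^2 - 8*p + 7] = 2*p - 8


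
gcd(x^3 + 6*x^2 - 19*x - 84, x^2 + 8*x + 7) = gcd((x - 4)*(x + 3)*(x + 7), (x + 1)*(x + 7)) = x + 7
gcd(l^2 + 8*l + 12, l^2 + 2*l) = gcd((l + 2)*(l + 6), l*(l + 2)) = l + 2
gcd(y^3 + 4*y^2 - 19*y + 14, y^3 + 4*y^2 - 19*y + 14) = y^3 + 4*y^2 - 19*y + 14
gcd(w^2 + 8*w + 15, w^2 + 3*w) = w + 3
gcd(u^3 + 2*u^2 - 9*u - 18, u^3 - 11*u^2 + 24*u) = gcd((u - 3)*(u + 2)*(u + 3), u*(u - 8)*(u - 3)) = u - 3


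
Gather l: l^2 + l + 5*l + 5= l^2 + 6*l + 5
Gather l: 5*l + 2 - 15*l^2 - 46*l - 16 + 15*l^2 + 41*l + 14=0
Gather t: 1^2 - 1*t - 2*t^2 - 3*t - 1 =-2*t^2 - 4*t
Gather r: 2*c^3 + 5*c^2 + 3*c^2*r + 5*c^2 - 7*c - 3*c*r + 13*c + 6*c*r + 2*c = 2*c^3 + 10*c^2 + 8*c + r*(3*c^2 + 3*c)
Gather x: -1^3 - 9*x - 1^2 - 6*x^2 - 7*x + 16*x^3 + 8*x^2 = 16*x^3 + 2*x^2 - 16*x - 2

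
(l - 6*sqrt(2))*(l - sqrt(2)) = l^2 - 7*sqrt(2)*l + 12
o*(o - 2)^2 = o^3 - 4*o^2 + 4*o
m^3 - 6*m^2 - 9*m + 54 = (m - 6)*(m - 3)*(m + 3)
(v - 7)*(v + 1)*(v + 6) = v^3 - 43*v - 42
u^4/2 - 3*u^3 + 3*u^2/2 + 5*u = u*(u/2 + 1/2)*(u - 5)*(u - 2)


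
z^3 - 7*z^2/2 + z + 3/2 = (z - 3)*(z - 1)*(z + 1/2)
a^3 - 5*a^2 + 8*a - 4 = (a - 2)^2*(a - 1)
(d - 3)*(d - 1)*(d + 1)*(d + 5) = d^4 + 2*d^3 - 16*d^2 - 2*d + 15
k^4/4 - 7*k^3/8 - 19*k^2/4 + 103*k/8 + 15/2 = (k/4 + 1)*(k - 5)*(k - 3)*(k + 1/2)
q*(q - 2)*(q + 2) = q^3 - 4*q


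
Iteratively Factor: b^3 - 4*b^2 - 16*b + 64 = (b + 4)*(b^2 - 8*b + 16) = (b - 4)*(b + 4)*(b - 4)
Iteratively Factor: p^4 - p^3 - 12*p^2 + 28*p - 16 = (p - 2)*(p^3 + p^2 - 10*p + 8) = (p - 2)^2*(p^2 + 3*p - 4) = (p - 2)^2*(p - 1)*(p + 4)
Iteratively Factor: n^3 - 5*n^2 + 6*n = (n - 3)*(n^2 - 2*n) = (n - 3)*(n - 2)*(n)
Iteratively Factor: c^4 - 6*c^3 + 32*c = (c + 2)*(c^3 - 8*c^2 + 16*c) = c*(c + 2)*(c^2 - 8*c + 16) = c*(c - 4)*(c + 2)*(c - 4)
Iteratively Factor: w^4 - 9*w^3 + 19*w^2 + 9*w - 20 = (w + 1)*(w^3 - 10*w^2 + 29*w - 20) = (w - 4)*(w + 1)*(w^2 - 6*w + 5) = (w - 4)*(w - 1)*(w + 1)*(w - 5)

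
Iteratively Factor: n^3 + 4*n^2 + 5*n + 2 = (n + 1)*(n^2 + 3*n + 2) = (n + 1)^2*(n + 2)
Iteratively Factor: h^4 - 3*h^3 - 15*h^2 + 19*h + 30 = (h - 2)*(h^3 - h^2 - 17*h - 15) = (h - 5)*(h - 2)*(h^2 + 4*h + 3) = (h - 5)*(h - 2)*(h + 1)*(h + 3)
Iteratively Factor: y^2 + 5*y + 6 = (y + 2)*(y + 3)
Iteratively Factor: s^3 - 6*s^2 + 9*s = (s)*(s^2 - 6*s + 9) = s*(s - 3)*(s - 3)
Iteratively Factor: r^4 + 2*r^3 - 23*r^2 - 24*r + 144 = (r + 4)*(r^3 - 2*r^2 - 15*r + 36) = (r - 3)*(r + 4)*(r^2 + r - 12) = (r - 3)*(r + 4)^2*(r - 3)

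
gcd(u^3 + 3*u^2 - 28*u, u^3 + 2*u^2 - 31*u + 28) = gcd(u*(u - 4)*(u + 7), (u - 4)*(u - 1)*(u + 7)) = u^2 + 3*u - 28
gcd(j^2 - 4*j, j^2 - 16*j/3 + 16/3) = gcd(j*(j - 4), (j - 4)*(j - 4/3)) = j - 4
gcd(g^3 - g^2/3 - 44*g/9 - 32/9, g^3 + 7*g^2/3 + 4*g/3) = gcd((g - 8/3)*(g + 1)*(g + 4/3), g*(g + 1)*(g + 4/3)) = g^2 + 7*g/3 + 4/3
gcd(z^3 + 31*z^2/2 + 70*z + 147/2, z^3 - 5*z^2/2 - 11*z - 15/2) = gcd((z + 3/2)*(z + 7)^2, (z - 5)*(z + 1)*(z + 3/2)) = z + 3/2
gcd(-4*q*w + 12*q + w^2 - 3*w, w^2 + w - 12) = w - 3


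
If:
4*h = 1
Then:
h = 1/4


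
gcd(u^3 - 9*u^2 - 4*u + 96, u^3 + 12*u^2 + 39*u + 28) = 1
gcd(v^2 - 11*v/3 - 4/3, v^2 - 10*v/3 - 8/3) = v - 4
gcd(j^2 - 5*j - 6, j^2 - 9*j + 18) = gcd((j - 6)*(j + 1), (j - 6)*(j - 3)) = j - 6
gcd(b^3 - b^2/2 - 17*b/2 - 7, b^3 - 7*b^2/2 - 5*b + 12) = b + 2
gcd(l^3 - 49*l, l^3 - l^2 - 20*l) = l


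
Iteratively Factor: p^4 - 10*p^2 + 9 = (p - 1)*(p^3 + p^2 - 9*p - 9) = (p - 1)*(p + 1)*(p^2 - 9) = (p - 3)*(p - 1)*(p + 1)*(p + 3)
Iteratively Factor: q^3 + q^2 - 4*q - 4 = (q - 2)*(q^2 + 3*q + 2) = (q - 2)*(q + 1)*(q + 2)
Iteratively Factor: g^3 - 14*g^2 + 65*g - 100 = (g - 5)*(g^2 - 9*g + 20) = (g - 5)*(g - 4)*(g - 5)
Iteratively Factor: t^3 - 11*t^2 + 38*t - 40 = (t - 5)*(t^2 - 6*t + 8) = (t - 5)*(t - 2)*(t - 4)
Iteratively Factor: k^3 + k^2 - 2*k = (k - 1)*(k^2 + 2*k) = k*(k - 1)*(k + 2)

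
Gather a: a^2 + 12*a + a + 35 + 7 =a^2 + 13*a + 42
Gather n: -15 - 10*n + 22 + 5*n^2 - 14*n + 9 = 5*n^2 - 24*n + 16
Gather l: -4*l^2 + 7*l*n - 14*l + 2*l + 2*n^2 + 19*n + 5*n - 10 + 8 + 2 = -4*l^2 + l*(7*n - 12) + 2*n^2 + 24*n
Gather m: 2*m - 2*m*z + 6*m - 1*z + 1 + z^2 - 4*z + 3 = m*(8 - 2*z) + z^2 - 5*z + 4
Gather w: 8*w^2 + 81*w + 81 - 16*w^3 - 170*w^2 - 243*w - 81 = -16*w^3 - 162*w^2 - 162*w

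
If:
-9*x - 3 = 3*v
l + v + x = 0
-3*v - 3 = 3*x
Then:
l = 1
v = -1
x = 0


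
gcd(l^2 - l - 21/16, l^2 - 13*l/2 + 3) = 1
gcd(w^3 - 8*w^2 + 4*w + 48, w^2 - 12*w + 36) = w - 6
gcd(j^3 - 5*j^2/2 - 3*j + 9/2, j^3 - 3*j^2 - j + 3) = j^2 - 4*j + 3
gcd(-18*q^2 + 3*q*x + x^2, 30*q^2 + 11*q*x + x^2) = 6*q + x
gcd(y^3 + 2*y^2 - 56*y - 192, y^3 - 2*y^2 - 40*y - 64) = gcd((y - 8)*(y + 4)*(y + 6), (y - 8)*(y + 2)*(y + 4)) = y^2 - 4*y - 32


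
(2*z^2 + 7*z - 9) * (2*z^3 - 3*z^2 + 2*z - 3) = 4*z^5 + 8*z^4 - 35*z^3 + 35*z^2 - 39*z + 27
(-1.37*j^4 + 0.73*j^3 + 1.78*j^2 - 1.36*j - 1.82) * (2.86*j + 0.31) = -3.9182*j^5 + 1.6631*j^4 + 5.3171*j^3 - 3.3378*j^2 - 5.6268*j - 0.5642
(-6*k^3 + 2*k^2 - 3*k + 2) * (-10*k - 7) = 60*k^4 + 22*k^3 + 16*k^2 + k - 14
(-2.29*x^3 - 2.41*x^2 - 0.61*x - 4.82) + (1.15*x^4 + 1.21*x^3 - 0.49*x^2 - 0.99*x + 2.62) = 1.15*x^4 - 1.08*x^3 - 2.9*x^2 - 1.6*x - 2.2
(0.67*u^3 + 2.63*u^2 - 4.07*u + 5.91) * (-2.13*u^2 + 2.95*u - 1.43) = -1.4271*u^5 - 3.6254*u^4 + 15.4695*u^3 - 28.3557*u^2 + 23.2546*u - 8.4513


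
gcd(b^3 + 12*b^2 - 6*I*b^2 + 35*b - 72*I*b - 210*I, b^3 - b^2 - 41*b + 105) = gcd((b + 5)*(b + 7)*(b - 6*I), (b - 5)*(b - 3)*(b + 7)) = b + 7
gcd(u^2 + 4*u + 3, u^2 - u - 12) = u + 3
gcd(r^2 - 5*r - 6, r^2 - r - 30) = r - 6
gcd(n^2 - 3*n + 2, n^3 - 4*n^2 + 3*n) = n - 1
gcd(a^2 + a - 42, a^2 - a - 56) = a + 7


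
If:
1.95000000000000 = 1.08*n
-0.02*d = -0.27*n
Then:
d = 24.38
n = 1.81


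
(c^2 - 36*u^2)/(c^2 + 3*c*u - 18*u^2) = (-c + 6*u)/(-c + 3*u)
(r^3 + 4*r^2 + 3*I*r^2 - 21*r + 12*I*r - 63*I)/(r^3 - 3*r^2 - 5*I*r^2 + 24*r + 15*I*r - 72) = (r + 7)/(r - 8*I)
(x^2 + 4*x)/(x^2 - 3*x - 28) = x/(x - 7)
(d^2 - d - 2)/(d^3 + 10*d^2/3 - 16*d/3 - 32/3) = 3*(d + 1)/(3*d^2 + 16*d + 16)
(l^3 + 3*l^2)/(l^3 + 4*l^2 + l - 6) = l^2/(l^2 + l - 2)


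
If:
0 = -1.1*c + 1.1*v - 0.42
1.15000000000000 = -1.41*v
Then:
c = -1.20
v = -0.82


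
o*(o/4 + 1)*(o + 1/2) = o^3/4 + 9*o^2/8 + o/2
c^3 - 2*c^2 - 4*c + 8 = (c - 2)^2*(c + 2)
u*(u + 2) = u^2 + 2*u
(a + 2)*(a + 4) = a^2 + 6*a + 8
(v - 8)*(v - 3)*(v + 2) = v^3 - 9*v^2 + 2*v + 48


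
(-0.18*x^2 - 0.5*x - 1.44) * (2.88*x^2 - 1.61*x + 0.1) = -0.5184*x^4 - 1.1502*x^3 - 3.3602*x^2 + 2.2684*x - 0.144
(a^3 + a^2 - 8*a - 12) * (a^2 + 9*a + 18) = a^5 + 10*a^4 + 19*a^3 - 66*a^2 - 252*a - 216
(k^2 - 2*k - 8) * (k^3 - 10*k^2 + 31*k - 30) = k^5 - 12*k^4 + 43*k^3 - 12*k^2 - 188*k + 240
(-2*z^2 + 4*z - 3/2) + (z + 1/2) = -2*z^2 + 5*z - 1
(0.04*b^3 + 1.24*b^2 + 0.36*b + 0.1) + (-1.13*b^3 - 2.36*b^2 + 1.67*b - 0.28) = -1.09*b^3 - 1.12*b^2 + 2.03*b - 0.18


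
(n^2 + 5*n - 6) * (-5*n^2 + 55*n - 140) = -5*n^4 + 30*n^3 + 165*n^2 - 1030*n + 840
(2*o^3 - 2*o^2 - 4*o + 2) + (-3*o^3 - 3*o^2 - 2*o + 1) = -o^3 - 5*o^2 - 6*o + 3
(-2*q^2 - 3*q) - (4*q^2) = -6*q^2 - 3*q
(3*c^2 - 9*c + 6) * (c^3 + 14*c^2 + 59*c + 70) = 3*c^5 + 33*c^4 + 57*c^3 - 237*c^2 - 276*c + 420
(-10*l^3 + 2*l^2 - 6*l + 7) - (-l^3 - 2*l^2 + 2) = -9*l^3 + 4*l^2 - 6*l + 5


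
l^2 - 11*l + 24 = (l - 8)*(l - 3)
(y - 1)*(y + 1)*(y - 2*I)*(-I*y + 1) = -I*y^4 - y^3 - I*y^2 + y + 2*I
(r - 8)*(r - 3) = r^2 - 11*r + 24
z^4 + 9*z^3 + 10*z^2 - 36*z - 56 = (z - 2)*(z + 2)^2*(z + 7)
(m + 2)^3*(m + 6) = m^4 + 12*m^3 + 48*m^2 + 80*m + 48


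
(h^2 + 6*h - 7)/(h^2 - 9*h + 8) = (h + 7)/(h - 8)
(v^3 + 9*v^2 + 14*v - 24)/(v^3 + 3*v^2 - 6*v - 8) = (v^2 + 5*v - 6)/(v^2 - v - 2)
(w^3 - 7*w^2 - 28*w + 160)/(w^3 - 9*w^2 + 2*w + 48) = (w^2 + w - 20)/(w^2 - w - 6)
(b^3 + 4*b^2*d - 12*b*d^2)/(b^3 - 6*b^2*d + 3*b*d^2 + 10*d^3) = b*(b + 6*d)/(b^2 - 4*b*d - 5*d^2)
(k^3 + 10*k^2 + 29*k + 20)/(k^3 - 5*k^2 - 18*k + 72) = (k^2 + 6*k + 5)/(k^2 - 9*k + 18)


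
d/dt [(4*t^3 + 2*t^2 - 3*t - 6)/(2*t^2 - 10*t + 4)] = (4*t^4 - 40*t^3 + 17*t^2 + 20*t - 36)/(2*(t^4 - 10*t^3 + 29*t^2 - 20*t + 4))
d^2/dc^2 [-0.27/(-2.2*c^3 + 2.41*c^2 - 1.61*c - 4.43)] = ((1.3014 - 3.564*c)*(2.2*c^3 - 2.41*c^2 + 1.61*c + 4.43) + 0.27*(6.6*c^2 - 4.82*c + 1.61)*(13.2*c^2 - 9.64*c + 3.22))/(2.2*c^3 - 2.41*c^2 + 1.61*c + 4.43)^3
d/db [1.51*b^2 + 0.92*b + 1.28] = 3.02*b + 0.92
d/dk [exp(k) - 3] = exp(k)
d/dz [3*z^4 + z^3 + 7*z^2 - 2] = z*(12*z^2 + 3*z + 14)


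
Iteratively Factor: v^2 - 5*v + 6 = (v - 2)*(v - 3)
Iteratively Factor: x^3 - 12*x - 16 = (x - 4)*(x^2 + 4*x + 4) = (x - 4)*(x + 2)*(x + 2)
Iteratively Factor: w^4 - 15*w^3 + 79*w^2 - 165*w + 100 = (w - 4)*(w^3 - 11*w^2 + 35*w - 25) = (w - 5)*(w - 4)*(w^2 - 6*w + 5) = (w - 5)^2*(w - 4)*(w - 1)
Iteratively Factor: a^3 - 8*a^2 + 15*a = (a)*(a^2 - 8*a + 15) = a*(a - 3)*(a - 5)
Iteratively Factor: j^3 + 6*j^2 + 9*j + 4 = (j + 1)*(j^2 + 5*j + 4) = (j + 1)^2*(j + 4)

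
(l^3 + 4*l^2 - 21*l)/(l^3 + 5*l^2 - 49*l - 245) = l*(l - 3)/(l^2 - 2*l - 35)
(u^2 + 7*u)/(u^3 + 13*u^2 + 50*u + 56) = u/(u^2 + 6*u + 8)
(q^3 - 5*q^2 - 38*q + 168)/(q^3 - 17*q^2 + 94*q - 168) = (q + 6)/(q - 6)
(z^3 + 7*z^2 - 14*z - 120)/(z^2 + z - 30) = (z^2 + z - 20)/(z - 5)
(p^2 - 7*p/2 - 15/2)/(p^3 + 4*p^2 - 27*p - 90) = (p + 3/2)/(p^2 + 9*p + 18)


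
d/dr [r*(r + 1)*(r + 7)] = 3*r^2 + 16*r + 7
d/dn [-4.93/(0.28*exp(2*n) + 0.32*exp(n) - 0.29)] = (2.7608*exp(n) + 1.5776)*exp(n)/(0.28*exp(2*n) + 0.32*exp(n) - 0.29)^2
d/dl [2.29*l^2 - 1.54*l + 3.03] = 4.58*l - 1.54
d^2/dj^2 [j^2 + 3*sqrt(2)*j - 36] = 2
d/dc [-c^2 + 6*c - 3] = 6 - 2*c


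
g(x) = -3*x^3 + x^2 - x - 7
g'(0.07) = -0.90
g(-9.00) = 2270.00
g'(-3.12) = -94.85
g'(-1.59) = -26.93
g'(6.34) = -350.08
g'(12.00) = -1273.00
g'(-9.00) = -748.00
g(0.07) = -7.07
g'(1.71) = -23.90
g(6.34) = -737.66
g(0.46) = -7.54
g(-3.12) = 96.97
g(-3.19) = 103.75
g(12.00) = -5059.00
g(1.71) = -20.79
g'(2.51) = -52.68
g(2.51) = -50.65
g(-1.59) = 9.18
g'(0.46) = -1.98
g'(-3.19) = -98.96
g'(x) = -9*x^2 + 2*x - 1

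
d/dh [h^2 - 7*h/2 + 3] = 2*h - 7/2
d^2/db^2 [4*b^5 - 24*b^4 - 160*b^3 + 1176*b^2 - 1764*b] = 80*b^3 - 288*b^2 - 960*b + 2352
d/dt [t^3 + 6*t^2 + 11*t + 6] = 3*t^2 + 12*t + 11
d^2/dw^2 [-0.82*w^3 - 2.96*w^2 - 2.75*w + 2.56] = -4.92*w - 5.92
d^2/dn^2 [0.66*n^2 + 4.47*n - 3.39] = 1.32000000000000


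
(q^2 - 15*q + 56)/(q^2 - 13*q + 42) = (q - 8)/(q - 6)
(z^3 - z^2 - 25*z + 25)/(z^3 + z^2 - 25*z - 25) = (z - 1)/(z + 1)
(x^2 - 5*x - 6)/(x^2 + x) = (x - 6)/x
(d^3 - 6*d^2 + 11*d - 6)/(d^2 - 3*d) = d - 3 + 2/d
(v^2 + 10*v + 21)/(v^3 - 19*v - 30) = (v + 7)/(v^2 - 3*v - 10)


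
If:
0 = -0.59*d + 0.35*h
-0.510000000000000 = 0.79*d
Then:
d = -0.65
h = -1.09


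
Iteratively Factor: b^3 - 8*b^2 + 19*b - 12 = (b - 4)*(b^2 - 4*b + 3) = (b - 4)*(b - 1)*(b - 3)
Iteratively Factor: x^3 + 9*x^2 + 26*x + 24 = (x + 3)*(x^2 + 6*x + 8) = (x + 3)*(x + 4)*(x + 2)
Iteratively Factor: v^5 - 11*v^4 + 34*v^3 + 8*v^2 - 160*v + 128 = (v - 1)*(v^4 - 10*v^3 + 24*v^2 + 32*v - 128) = (v - 4)*(v - 1)*(v^3 - 6*v^2 + 32) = (v - 4)^2*(v - 1)*(v^2 - 2*v - 8) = (v - 4)^2*(v - 1)*(v + 2)*(v - 4)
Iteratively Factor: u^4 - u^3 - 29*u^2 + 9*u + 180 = (u - 5)*(u^3 + 4*u^2 - 9*u - 36) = (u - 5)*(u + 4)*(u^2 - 9) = (u - 5)*(u + 3)*(u + 4)*(u - 3)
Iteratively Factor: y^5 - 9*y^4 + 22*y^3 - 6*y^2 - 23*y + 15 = (y - 1)*(y^4 - 8*y^3 + 14*y^2 + 8*y - 15) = (y - 1)*(y + 1)*(y^3 - 9*y^2 + 23*y - 15) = (y - 5)*(y - 1)*(y + 1)*(y^2 - 4*y + 3) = (y - 5)*(y - 3)*(y - 1)*(y + 1)*(y - 1)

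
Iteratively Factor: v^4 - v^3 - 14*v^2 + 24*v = (v - 2)*(v^3 + v^2 - 12*v) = (v - 3)*(v - 2)*(v^2 + 4*v) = (v - 3)*(v - 2)*(v + 4)*(v)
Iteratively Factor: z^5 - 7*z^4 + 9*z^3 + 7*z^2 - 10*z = (z)*(z^4 - 7*z^3 + 9*z^2 + 7*z - 10) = z*(z - 1)*(z^3 - 6*z^2 + 3*z + 10) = z*(z - 5)*(z - 1)*(z^2 - z - 2) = z*(z - 5)*(z - 1)*(z + 1)*(z - 2)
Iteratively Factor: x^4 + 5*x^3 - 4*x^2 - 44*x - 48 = (x + 2)*(x^3 + 3*x^2 - 10*x - 24) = (x + 2)^2*(x^2 + x - 12) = (x - 3)*(x + 2)^2*(x + 4)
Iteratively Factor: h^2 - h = (h - 1)*(h)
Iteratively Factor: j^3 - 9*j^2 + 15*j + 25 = (j - 5)*(j^2 - 4*j - 5) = (j - 5)*(j + 1)*(j - 5)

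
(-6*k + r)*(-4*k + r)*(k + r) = 24*k^3 + 14*k^2*r - 9*k*r^2 + r^3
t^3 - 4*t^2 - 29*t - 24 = (t - 8)*(t + 1)*(t + 3)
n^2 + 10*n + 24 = (n + 4)*(n + 6)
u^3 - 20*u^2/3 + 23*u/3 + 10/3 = (u - 5)*(u - 2)*(u + 1/3)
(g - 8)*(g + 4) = g^2 - 4*g - 32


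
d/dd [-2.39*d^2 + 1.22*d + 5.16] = 1.22 - 4.78*d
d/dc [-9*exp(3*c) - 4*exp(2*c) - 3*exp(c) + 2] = (-27*exp(2*c) - 8*exp(c) - 3)*exp(c)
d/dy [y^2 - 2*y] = 2*y - 2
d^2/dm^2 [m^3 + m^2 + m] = 6*m + 2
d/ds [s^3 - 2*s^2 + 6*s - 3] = 3*s^2 - 4*s + 6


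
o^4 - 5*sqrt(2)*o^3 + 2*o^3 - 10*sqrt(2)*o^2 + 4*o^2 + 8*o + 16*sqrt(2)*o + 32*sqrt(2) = (o + 2)*(o - 4*sqrt(2))*(o - 2*sqrt(2))*(o + sqrt(2))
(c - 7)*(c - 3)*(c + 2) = c^3 - 8*c^2 + c + 42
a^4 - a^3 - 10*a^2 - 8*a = a*(a - 4)*(a + 1)*(a + 2)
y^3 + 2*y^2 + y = y*(y + 1)^2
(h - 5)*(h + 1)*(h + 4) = h^3 - 21*h - 20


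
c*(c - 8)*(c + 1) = c^3 - 7*c^2 - 8*c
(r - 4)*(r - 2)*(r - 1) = r^3 - 7*r^2 + 14*r - 8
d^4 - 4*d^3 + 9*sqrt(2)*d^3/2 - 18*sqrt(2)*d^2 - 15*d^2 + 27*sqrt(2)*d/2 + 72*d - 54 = (d - 3)*(d - 1)*(d - 3*sqrt(2)/2)*(d + 6*sqrt(2))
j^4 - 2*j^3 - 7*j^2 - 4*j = j*(j - 4)*(-I*j - I)*(I*j + I)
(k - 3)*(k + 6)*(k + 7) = k^3 + 10*k^2 + 3*k - 126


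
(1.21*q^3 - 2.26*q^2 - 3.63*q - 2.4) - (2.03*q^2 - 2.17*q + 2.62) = 1.21*q^3 - 4.29*q^2 - 1.46*q - 5.02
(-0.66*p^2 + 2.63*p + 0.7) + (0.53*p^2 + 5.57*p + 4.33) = -0.13*p^2 + 8.2*p + 5.03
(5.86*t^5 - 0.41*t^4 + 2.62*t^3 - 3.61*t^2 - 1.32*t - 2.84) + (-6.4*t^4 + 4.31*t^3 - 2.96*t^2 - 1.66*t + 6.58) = 5.86*t^5 - 6.81*t^4 + 6.93*t^3 - 6.57*t^2 - 2.98*t + 3.74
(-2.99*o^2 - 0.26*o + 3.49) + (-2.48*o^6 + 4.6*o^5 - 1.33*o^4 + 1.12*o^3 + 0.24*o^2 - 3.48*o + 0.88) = -2.48*o^6 + 4.6*o^5 - 1.33*o^4 + 1.12*o^3 - 2.75*o^2 - 3.74*o + 4.37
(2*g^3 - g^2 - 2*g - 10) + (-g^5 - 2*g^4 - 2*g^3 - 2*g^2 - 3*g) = -g^5 - 2*g^4 - 3*g^2 - 5*g - 10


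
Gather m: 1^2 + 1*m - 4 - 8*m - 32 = -7*m - 35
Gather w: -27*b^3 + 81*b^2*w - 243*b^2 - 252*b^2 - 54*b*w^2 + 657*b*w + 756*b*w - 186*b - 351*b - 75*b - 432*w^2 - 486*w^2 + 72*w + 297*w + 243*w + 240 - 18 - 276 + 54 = -27*b^3 - 495*b^2 - 612*b + w^2*(-54*b - 918) + w*(81*b^2 + 1413*b + 612)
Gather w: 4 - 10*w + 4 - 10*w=8 - 20*w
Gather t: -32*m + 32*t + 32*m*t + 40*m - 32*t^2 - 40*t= 8*m - 32*t^2 + t*(32*m - 8)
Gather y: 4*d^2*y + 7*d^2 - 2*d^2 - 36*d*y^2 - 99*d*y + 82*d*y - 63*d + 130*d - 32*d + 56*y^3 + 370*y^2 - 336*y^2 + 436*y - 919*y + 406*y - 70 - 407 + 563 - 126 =5*d^2 + 35*d + 56*y^3 + y^2*(34 - 36*d) + y*(4*d^2 - 17*d - 77) - 40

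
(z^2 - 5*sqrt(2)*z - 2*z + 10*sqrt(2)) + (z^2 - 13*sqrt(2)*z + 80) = 2*z^2 - 18*sqrt(2)*z - 2*z + 10*sqrt(2) + 80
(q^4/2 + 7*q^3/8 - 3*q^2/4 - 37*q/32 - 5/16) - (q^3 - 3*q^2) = q^4/2 - q^3/8 + 9*q^2/4 - 37*q/32 - 5/16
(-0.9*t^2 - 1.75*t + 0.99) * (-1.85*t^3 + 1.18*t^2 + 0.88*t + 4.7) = 1.665*t^5 + 2.1755*t^4 - 4.6885*t^3 - 4.6018*t^2 - 7.3538*t + 4.653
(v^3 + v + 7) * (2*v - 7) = 2*v^4 - 7*v^3 + 2*v^2 + 7*v - 49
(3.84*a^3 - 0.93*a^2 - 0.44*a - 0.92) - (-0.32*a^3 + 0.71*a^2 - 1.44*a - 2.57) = 4.16*a^3 - 1.64*a^2 + 1.0*a + 1.65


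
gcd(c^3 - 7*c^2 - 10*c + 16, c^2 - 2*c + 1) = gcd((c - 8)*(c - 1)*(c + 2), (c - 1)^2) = c - 1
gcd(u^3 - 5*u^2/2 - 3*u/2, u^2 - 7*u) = u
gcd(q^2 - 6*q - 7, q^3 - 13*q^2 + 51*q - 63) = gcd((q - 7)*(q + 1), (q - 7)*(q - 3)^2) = q - 7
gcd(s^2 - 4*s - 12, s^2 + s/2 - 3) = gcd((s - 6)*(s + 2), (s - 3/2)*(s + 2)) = s + 2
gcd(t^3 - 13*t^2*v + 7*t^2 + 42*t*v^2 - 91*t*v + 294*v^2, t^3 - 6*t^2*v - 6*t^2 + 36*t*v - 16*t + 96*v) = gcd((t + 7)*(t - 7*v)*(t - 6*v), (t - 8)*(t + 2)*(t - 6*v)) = t - 6*v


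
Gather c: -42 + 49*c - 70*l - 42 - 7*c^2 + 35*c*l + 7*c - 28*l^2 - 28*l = -7*c^2 + c*(35*l + 56) - 28*l^2 - 98*l - 84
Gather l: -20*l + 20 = 20 - 20*l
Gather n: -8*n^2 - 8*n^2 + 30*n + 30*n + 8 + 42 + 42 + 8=-16*n^2 + 60*n + 100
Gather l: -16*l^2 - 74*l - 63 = -16*l^2 - 74*l - 63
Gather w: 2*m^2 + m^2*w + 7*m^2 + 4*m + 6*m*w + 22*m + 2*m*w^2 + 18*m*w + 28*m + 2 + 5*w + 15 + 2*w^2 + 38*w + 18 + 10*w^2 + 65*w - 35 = 9*m^2 + 54*m + w^2*(2*m + 12) + w*(m^2 + 24*m + 108)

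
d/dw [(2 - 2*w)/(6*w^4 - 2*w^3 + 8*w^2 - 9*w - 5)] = 4*(9*w^4 - 14*w^3 + 7*w^2 - 8*w + 7)/(36*w^8 - 24*w^7 + 100*w^6 - 140*w^5 + 40*w^4 - 124*w^3 + w^2 + 90*w + 25)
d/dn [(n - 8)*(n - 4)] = 2*n - 12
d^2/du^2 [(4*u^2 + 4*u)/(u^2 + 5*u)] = -32/(u^3 + 15*u^2 + 75*u + 125)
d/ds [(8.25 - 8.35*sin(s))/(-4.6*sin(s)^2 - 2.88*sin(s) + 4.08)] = (-38.41*sin(s)^2 + 75.9*sin(s) - 10.308)*cos(s)/(21.16*sin(s)^4 + 26.496*sin(s)^3 - 29.2416*sin(s)^2 - 23.5008*sin(s) + 16.6464)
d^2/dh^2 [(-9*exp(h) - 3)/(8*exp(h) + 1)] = (15 - 120*exp(h))*exp(h)/(512*exp(3*h) + 192*exp(2*h) + 24*exp(h) + 1)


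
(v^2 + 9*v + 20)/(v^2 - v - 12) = (v^2 + 9*v + 20)/(v^2 - v - 12)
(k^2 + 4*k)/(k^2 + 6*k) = (k + 4)/(k + 6)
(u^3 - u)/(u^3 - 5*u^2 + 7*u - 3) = u*(u + 1)/(u^2 - 4*u + 3)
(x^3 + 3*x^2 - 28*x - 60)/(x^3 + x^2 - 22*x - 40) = (x + 6)/(x + 4)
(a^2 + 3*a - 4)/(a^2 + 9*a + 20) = (a - 1)/(a + 5)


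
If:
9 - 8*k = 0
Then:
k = 9/8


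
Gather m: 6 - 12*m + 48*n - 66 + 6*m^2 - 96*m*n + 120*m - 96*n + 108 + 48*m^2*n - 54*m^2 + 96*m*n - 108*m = m^2*(48*n - 48) - 48*n + 48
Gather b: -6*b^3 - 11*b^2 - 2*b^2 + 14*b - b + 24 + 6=-6*b^3 - 13*b^2 + 13*b + 30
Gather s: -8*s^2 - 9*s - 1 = -8*s^2 - 9*s - 1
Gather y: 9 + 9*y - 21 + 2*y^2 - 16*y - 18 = 2*y^2 - 7*y - 30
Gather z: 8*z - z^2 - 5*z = -z^2 + 3*z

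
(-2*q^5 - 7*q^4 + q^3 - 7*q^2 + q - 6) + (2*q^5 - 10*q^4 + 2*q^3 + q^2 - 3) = -17*q^4 + 3*q^3 - 6*q^2 + q - 9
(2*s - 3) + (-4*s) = -2*s - 3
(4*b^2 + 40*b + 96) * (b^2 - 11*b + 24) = 4*b^4 - 4*b^3 - 248*b^2 - 96*b + 2304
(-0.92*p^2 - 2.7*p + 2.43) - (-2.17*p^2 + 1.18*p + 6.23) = 1.25*p^2 - 3.88*p - 3.8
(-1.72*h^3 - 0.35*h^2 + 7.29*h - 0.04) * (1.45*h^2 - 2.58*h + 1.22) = -2.494*h^5 + 3.9301*h^4 + 9.3751*h^3 - 19.2932*h^2 + 8.997*h - 0.0488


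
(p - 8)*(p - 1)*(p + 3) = p^3 - 6*p^2 - 19*p + 24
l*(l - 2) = l^2 - 2*l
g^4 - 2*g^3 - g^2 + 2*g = g*(g - 2)*(g - 1)*(g + 1)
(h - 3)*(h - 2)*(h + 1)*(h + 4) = h^4 - 15*h^2 + 10*h + 24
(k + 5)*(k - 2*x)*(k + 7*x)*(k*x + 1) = k^4*x + 5*k^3*x^2 + 5*k^3*x + k^3 - 14*k^2*x^3 + 25*k^2*x^2 + 5*k^2*x + 5*k^2 - 70*k*x^3 - 14*k*x^2 + 25*k*x - 70*x^2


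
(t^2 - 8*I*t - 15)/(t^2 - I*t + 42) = (t^2 - 8*I*t - 15)/(t^2 - I*t + 42)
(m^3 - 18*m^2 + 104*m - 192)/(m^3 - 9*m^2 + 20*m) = (m^2 - 14*m + 48)/(m*(m - 5))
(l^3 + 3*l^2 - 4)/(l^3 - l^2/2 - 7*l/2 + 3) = 2*(l + 2)/(2*l - 3)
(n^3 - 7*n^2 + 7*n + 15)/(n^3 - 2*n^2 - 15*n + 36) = (n^2 - 4*n - 5)/(n^2 + n - 12)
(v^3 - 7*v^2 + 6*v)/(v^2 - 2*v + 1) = v*(v - 6)/(v - 1)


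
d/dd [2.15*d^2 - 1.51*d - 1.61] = 4.3*d - 1.51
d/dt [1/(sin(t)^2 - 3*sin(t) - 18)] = (3 - 2*sin(t))*cos(t)/((sin(t) - 6)^2*(sin(t) + 3)^2)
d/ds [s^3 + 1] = 3*s^2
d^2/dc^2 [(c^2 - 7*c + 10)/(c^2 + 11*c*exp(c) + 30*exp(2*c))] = (-(2*(2*c - 7)*(11*c*exp(c) + 2*c + 60*exp(2*c) + 11*exp(c)) + (c^2 - 7*c + 10)*(11*c*exp(c) + 120*exp(2*c) + 22*exp(c) + 2))*(c^2 + 11*c*exp(c) + 30*exp(2*c)) + 2*(c^2 - 7*c + 10)*(11*c*exp(c) + 2*c + 60*exp(2*c) + 11*exp(c))^2 + 2*(c^2 + 11*c*exp(c) + 30*exp(2*c))^2)/(c^2 + 11*c*exp(c) + 30*exp(2*c))^3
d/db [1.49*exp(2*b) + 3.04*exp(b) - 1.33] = (2.98*exp(b) + 3.04)*exp(b)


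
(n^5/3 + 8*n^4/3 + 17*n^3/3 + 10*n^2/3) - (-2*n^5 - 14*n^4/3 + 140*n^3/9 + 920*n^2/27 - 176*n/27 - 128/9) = 7*n^5/3 + 22*n^4/3 - 89*n^3/9 - 830*n^2/27 + 176*n/27 + 128/9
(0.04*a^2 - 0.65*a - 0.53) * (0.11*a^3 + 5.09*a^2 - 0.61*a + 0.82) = 0.0044*a^5 + 0.1321*a^4 - 3.3912*a^3 - 2.2684*a^2 - 0.2097*a - 0.4346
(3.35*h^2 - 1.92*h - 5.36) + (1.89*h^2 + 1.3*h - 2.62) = 5.24*h^2 - 0.62*h - 7.98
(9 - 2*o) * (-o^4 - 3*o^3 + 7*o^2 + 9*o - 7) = 2*o^5 - 3*o^4 - 41*o^3 + 45*o^2 + 95*o - 63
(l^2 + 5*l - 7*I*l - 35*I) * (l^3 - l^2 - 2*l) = l^5 + 4*l^4 - 7*I*l^4 - 7*l^3 - 28*I*l^3 - 10*l^2 + 49*I*l^2 + 70*I*l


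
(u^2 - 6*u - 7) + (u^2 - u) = 2*u^2 - 7*u - 7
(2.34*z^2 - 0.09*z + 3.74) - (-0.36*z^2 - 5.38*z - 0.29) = 2.7*z^2 + 5.29*z + 4.03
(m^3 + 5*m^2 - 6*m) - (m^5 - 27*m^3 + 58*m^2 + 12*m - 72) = -m^5 + 28*m^3 - 53*m^2 - 18*m + 72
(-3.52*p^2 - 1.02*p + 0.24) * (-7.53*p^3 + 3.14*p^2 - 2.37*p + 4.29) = 26.5056*p^5 - 3.3722*p^4 + 3.3324*p^3 - 11.9298*p^2 - 4.9446*p + 1.0296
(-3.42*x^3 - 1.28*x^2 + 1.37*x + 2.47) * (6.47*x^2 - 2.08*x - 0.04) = -22.1274*x^5 - 1.168*x^4 + 11.6631*x^3 + 13.1825*x^2 - 5.1924*x - 0.0988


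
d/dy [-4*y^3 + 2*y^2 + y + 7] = -12*y^2 + 4*y + 1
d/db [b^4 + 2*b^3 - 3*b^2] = 2*b*(2*b^2 + 3*b - 3)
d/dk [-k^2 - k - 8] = -2*k - 1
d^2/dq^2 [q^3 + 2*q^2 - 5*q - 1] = 6*q + 4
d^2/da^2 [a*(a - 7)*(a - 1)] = 6*a - 16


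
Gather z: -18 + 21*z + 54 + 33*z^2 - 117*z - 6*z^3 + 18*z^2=-6*z^3 + 51*z^2 - 96*z + 36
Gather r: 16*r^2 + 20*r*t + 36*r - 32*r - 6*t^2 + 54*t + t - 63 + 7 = 16*r^2 + r*(20*t + 4) - 6*t^2 + 55*t - 56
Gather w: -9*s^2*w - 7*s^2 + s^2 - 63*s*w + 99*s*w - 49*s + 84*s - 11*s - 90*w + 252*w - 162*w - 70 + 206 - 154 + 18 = -6*s^2 + 24*s + w*(-9*s^2 + 36*s)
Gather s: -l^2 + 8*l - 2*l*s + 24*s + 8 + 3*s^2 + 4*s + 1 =-l^2 + 8*l + 3*s^2 + s*(28 - 2*l) + 9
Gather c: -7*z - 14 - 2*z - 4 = -9*z - 18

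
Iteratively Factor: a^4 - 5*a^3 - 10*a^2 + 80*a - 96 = (a - 4)*(a^3 - a^2 - 14*a + 24) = (a - 4)*(a - 3)*(a^2 + 2*a - 8) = (a - 4)*(a - 3)*(a - 2)*(a + 4)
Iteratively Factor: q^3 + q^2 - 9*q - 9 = (q + 1)*(q^2 - 9) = (q - 3)*(q + 1)*(q + 3)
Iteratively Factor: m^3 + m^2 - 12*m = (m + 4)*(m^2 - 3*m) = (m - 3)*(m + 4)*(m)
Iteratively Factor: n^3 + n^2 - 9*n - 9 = (n + 1)*(n^2 - 9) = (n - 3)*(n + 1)*(n + 3)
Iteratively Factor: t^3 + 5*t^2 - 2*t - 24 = (t + 4)*(t^2 + t - 6) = (t + 3)*(t + 4)*(t - 2)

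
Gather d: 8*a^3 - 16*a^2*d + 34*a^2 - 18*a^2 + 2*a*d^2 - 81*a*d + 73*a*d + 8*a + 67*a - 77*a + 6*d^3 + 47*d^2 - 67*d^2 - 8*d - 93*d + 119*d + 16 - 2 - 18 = 8*a^3 + 16*a^2 - 2*a + 6*d^3 + d^2*(2*a - 20) + d*(-16*a^2 - 8*a + 18) - 4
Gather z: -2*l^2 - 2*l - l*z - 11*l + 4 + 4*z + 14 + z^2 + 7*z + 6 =-2*l^2 - 13*l + z^2 + z*(11 - l) + 24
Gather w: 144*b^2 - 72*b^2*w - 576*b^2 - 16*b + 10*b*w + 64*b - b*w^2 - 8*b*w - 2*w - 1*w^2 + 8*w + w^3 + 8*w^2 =-432*b^2 + 48*b + w^3 + w^2*(7 - b) + w*(-72*b^2 + 2*b + 6)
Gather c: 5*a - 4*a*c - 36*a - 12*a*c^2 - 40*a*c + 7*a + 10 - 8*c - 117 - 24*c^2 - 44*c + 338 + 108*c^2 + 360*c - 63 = -24*a + c^2*(84 - 12*a) + c*(308 - 44*a) + 168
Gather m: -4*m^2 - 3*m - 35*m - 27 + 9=-4*m^2 - 38*m - 18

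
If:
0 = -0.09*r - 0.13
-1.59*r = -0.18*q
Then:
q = -12.76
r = -1.44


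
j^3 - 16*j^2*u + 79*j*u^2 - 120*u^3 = (j - 8*u)*(j - 5*u)*(j - 3*u)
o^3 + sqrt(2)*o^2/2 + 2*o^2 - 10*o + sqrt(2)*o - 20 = (o + 2)*(o - 2*sqrt(2))*(o + 5*sqrt(2)/2)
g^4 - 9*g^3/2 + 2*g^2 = g^2*(g - 4)*(g - 1/2)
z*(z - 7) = z^2 - 7*z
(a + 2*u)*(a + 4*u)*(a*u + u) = a^3*u + 6*a^2*u^2 + a^2*u + 8*a*u^3 + 6*a*u^2 + 8*u^3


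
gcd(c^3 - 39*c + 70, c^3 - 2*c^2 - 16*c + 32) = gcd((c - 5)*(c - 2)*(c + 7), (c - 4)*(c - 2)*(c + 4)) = c - 2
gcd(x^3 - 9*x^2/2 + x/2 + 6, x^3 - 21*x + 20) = x - 4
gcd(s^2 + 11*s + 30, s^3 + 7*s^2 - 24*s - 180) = s + 6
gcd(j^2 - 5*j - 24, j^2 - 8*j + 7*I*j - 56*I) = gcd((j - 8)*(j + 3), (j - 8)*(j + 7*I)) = j - 8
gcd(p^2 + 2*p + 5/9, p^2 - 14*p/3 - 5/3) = p + 1/3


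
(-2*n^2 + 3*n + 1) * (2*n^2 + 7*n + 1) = -4*n^4 - 8*n^3 + 21*n^2 + 10*n + 1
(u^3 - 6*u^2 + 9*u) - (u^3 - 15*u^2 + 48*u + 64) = 9*u^2 - 39*u - 64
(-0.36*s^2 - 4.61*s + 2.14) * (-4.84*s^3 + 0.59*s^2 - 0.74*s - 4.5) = 1.7424*s^5 + 22.1*s^4 - 12.8111*s^3 + 6.294*s^2 + 19.1614*s - 9.63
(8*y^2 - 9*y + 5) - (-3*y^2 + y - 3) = 11*y^2 - 10*y + 8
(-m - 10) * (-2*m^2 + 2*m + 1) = 2*m^3 + 18*m^2 - 21*m - 10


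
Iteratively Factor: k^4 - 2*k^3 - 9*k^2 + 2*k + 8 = (k + 1)*(k^3 - 3*k^2 - 6*k + 8) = (k - 1)*(k + 1)*(k^2 - 2*k - 8) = (k - 1)*(k + 1)*(k + 2)*(k - 4)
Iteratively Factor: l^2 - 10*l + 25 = (l - 5)*(l - 5)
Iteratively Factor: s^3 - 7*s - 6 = (s + 2)*(s^2 - 2*s - 3) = (s + 1)*(s + 2)*(s - 3)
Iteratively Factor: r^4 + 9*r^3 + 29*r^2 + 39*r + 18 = (r + 3)*(r^3 + 6*r^2 + 11*r + 6) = (r + 2)*(r + 3)*(r^2 + 4*r + 3) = (r + 1)*(r + 2)*(r + 3)*(r + 3)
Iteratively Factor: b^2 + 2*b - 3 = (b - 1)*(b + 3)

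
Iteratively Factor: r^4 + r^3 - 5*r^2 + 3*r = (r - 1)*(r^3 + 2*r^2 - 3*r) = (r - 1)^2*(r^2 + 3*r) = (r - 1)^2*(r + 3)*(r)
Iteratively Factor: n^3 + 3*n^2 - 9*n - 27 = (n - 3)*(n^2 + 6*n + 9) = (n - 3)*(n + 3)*(n + 3)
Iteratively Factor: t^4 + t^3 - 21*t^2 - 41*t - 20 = (t + 1)*(t^3 - 21*t - 20) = (t + 1)*(t + 4)*(t^2 - 4*t - 5) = (t - 5)*(t + 1)*(t + 4)*(t + 1)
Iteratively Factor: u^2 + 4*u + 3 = (u + 3)*(u + 1)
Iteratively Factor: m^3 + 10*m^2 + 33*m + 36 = (m + 3)*(m^2 + 7*m + 12) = (m + 3)^2*(m + 4)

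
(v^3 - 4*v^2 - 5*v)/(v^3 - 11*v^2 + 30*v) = (v + 1)/(v - 6)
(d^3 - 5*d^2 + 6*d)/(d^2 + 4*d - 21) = d*(d - 2)/(d + 7)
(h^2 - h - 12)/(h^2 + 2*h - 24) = (h + 3)/(h + 6)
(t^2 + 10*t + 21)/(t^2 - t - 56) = (t + 3)/(t - 8)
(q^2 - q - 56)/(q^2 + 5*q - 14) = (q - 8)/(q - 2)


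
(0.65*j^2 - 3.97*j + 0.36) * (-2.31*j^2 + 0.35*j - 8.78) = -1.5015*j^4 + 9.3982*j^3 - 7.9281*j^2 + 34.9826*j - 3.1608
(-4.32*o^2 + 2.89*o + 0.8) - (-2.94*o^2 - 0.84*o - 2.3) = -1.38*o^2 + 3.73*o + 3.1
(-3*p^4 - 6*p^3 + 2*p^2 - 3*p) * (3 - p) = 3*p^5 - 3*p^4 - 20*p^3 + 9*p^2 - 9*p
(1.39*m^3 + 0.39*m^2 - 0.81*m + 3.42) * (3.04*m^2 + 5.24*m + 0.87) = 4.2256*m^5 + 8.4692*m^4 + 0.7905*m^3 + 6.4917*m^2 + 17.2161*m + 2.9754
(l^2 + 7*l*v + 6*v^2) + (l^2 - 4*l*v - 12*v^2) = 2*l^2 + 3*l*v - 6*v^2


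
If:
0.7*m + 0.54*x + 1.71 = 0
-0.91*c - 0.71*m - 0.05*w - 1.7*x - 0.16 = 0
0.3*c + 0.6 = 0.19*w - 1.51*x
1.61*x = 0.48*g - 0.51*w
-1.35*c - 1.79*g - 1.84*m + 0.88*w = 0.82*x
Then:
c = 1.96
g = 2.69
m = -2.18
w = 3.59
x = -0.34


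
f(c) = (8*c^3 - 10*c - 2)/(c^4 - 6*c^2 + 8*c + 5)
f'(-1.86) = -3.45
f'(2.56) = -0.53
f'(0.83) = 0.85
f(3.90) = 2.46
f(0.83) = -0.72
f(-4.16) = -3.20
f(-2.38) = 5.40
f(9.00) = 0.93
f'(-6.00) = -0.39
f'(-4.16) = -1.98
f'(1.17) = 2.85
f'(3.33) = -0.97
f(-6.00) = -1.61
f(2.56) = 3.66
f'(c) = (24*c^2 - 10)/(c^4 - 6*c^2 + 8*c + 5) + (-4*c^3 + 12*c - 8)*(8*c^3 - 10*c - 2)/(c^4 - 6*c^2 + 8*c + 5)^2 = 2*((12*c^2 - 5)*(c^4 - 6*c^2 + 8*c + 5) + 4*(-4*c^3 + 5*c + 1)*(c^3 - 3*c + 2))/(c^4 - 6*c^2 + 8*c + 5)^2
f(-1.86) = 1.87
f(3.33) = 2.95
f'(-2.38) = -13.78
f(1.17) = -0.11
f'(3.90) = -0.75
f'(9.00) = -0.11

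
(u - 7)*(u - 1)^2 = u^3 - 9*u^2 + 15*u - 7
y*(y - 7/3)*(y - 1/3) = y^3 - 8*y^2/3 + 7*y/9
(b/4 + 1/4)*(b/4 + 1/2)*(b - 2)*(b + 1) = b^4/16 + b^3/8 - 3*b^2/16 - b/2 - 1/4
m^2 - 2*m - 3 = (m - 3)*(m + 1)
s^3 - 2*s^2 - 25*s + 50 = (s - 5)*(s - 2)*(s + 5)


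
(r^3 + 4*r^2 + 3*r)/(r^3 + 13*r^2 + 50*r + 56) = r*(r^2 + 4*r + 3)/(r^3 + 13*r^2 + 50*r + 56)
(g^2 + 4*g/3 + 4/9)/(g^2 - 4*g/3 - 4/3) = (g + 2/3)/(g - 2)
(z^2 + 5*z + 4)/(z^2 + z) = (z + 4)/z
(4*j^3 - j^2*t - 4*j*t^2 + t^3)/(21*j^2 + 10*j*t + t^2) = (4*j^3 - j^2*t - 4*j*t^2 + t^3)/(21*j^2 + 10*j*t + t^2)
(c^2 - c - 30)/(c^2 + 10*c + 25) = (c - 6)/(c + 5)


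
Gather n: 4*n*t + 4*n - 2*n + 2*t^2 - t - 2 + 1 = n*(4*t + 2) + 2*t^2 - t - 1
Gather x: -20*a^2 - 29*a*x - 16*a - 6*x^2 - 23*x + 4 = -20*a^2 - 16*a - 6*x^2 + x*(-29*a - 23) + 4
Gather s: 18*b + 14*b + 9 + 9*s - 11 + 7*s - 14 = 32*b + 16*s - 16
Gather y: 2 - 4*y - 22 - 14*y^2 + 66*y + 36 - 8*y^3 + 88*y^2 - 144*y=-8*y^3 + 74*y^2 - 82*y + 16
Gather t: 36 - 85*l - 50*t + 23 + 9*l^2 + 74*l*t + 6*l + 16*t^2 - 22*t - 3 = 9*l^2 - 79*l + 16*t^2 + t*(74*l - 72) + 56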